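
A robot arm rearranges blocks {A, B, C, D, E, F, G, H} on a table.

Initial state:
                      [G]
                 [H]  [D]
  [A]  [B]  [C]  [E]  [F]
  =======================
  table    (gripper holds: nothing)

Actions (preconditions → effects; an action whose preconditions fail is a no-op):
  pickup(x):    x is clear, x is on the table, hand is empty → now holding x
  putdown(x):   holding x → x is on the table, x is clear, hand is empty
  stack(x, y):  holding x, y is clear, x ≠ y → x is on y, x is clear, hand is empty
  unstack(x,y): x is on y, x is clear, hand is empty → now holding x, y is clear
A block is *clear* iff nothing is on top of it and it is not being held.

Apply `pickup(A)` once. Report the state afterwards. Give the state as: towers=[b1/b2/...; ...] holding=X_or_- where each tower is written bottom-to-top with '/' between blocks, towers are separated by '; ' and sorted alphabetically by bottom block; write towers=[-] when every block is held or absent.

before: towers=[A; B; C; E/H; F/D/G] holding=-
pre[pickup(A)]: clear(A) ok, ontable(A) ok, handempty ok
all met → apply pickup(A)
after:  towers=[B; C; E/H; F/D/G] holding=A

towers=[B; C; E/H; F/D/G] holding=A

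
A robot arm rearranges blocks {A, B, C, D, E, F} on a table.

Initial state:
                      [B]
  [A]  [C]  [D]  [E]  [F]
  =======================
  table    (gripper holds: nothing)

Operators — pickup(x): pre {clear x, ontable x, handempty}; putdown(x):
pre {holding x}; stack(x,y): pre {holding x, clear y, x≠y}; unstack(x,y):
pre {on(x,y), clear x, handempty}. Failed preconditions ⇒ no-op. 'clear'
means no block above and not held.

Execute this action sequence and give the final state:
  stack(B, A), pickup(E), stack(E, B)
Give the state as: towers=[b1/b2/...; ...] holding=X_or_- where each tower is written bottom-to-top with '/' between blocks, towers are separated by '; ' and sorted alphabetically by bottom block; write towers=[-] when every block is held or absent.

step 1 (stack(B, A)) [no-op]: towers=[A; C; D; E; F/B] holding=-
step 2 (pickup(E)): towers=[A; C; D; F/B] holding=E
step 3 (stack(E, B)): towers=[A; C; D; F/B/E] holding=-

towers=[A; C; D; F/B/E] holding=-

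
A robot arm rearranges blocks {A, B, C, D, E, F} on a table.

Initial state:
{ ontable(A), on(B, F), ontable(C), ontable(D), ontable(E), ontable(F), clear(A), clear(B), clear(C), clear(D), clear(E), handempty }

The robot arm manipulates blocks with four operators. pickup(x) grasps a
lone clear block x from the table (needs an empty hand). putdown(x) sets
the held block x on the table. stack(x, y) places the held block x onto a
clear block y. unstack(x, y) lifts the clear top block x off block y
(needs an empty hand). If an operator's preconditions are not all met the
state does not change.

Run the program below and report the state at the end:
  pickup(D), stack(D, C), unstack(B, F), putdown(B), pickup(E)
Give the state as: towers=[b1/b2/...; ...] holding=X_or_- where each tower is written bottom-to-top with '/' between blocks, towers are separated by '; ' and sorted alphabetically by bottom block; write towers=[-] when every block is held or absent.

towers=[A; B; C/D; F] holding=E

step 1 (pickup(D)): towers=[A; C; E; F/B] holding=D
step 2 (stack(D, C)): towers=[A; C/D; E; F/B] holding=-
step 3 (unstack(B, F)): towers=[A; C/D; E; F] holding=B
step 4 (putdown(B)): towers=[A; B; C/D; E; F] holding=-
step 5 (pickup(E)): towers=[A; B; C/D; F] holding=E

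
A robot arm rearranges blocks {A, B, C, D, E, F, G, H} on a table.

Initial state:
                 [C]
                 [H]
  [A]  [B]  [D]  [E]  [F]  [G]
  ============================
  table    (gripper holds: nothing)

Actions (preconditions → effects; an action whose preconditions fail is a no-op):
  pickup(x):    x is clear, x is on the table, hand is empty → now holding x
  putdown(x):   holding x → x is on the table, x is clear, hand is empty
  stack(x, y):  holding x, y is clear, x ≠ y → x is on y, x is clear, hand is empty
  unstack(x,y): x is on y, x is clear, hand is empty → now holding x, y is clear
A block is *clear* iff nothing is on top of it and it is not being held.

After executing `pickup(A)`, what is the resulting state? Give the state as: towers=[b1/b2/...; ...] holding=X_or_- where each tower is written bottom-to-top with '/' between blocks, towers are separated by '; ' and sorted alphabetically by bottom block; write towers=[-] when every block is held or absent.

before: towers=[A; B; D; E/H/C; F; G] holding=-
pre[pickup(A)]: clear(A) ✓, ontable(A) ✓, handempty ✓
all met → apply pickup(A)
after:  towers=[B; D; E/H/C; F; G] holding=A

towers=[B; D; E/H/C; F; G] holding=A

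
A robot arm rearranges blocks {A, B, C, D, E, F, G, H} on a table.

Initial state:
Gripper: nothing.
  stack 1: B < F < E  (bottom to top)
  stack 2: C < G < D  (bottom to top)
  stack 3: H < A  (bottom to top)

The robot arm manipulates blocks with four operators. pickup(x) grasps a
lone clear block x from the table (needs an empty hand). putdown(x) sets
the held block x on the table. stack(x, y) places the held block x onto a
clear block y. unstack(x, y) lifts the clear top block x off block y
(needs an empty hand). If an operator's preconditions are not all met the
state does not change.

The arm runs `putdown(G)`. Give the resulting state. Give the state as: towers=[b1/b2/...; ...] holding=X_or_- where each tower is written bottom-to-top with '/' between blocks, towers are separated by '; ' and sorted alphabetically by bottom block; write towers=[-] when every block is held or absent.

towers=[B/F/E; C/G/D; H/A] holding=-

before: towers=[B/F/E; C/G/D; H/A] holding=-
pre[putdown(G)]: holding(G) fail
holding(G) unmet → putdown(G) is a no-op
after:  towers=[B/F/E; C/G/D; H/A] holding=-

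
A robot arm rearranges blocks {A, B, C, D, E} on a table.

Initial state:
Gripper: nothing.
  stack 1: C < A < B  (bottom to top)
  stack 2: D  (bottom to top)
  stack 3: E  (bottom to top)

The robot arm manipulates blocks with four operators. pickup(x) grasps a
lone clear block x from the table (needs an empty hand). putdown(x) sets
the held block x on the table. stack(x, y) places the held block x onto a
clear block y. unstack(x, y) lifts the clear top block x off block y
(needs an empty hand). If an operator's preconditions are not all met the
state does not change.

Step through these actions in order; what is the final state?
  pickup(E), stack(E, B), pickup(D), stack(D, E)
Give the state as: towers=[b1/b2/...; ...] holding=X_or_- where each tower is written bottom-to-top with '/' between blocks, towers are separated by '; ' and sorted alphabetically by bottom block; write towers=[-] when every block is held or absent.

towers=[C/A/B/E/D] holding=-

step 1 (pickup(E)): towers=[C/A/B; D] holding=E
step 2 (stack(E, B)): towers=[C/A/B/E; D] holding=-
step 3 (pickup(D)): towers=[C/A/B/E] holding=D
step 4 (stack(D, E)): towers=[C/A/B/E/D] holding=-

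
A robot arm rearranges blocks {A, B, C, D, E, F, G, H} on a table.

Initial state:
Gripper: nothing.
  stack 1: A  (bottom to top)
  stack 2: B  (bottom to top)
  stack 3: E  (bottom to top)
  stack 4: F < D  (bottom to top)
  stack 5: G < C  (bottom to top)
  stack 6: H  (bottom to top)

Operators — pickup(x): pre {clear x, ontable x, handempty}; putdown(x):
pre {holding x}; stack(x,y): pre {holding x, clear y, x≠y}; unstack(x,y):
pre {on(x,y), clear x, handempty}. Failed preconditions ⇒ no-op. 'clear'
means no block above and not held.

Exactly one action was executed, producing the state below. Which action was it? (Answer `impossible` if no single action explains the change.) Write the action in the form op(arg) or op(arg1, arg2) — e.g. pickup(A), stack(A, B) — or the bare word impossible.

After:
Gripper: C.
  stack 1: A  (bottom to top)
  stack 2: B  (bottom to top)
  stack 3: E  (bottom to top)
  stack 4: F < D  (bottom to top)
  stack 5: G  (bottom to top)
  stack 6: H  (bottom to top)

unstack(C, G)

target: towers=[A; B; E; F/D; G; H] holding=C
         pickup(A) → towers=[B; E; F/D; G/C; H] holding=A
         pickup(E) → towers=[A; B; F/D; G/C; H] holding=E
         pickup(H) → towers=[A; B; E; F/D; G/C] holding=H
         pickup(B) → towers=[A; E; F/D; G/C; H] holding=B
     unstack(D, F) → towers=[A; B; E; F; G/C; H] holding=D
     unstack(C, G) → towers=[A; B; E; F/D; G; H] holding=C  ← match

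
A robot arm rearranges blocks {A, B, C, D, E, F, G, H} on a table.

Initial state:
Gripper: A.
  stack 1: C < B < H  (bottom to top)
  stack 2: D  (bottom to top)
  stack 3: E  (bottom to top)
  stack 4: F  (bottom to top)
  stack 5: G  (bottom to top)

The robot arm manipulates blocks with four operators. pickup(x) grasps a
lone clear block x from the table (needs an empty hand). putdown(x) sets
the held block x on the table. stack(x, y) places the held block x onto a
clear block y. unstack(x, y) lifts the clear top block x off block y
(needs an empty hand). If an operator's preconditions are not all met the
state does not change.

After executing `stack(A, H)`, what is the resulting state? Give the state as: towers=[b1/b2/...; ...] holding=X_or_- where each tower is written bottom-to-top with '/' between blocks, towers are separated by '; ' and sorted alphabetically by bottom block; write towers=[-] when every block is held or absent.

towers=[C/B/H/A; D; E; F; G] holding=-

before: towers=[C/B/H; D; E; F; G] holding=A
pre[stack(A, H)]: holding(A) ✓, clear(H) ✓, A≠H ✓
all met → apply stack(A, H)
after:  towers=[C/B/H/A; D; E; F; G] holding=-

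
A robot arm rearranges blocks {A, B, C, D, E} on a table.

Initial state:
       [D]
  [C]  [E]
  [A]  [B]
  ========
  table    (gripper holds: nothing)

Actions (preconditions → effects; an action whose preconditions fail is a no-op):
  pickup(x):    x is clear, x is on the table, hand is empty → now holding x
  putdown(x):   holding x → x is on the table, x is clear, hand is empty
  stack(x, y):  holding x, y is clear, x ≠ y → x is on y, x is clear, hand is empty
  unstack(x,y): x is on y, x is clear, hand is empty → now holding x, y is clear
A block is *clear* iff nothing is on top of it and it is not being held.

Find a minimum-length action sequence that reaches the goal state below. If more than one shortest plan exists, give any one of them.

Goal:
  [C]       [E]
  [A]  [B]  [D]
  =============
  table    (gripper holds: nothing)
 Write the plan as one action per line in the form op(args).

step 1 (unstack(D, E)): towers=[A/C; B/E] holding=D
step 2 (putdown(D)): towers=[A/C; B/E; D] holding=-
step 3 (unstack(E, B)): towers=[A/C; B; D] holding=E
step 4 (stack(E, D)): towers=[A/C; B; D/E] holding=-
goal check: towers=[A/C; B; D/E] holding=- — reached (length 4, optimal by BFS)

unstack(D, E)
putdown(D)
unstack(E, B)
stack(E, D)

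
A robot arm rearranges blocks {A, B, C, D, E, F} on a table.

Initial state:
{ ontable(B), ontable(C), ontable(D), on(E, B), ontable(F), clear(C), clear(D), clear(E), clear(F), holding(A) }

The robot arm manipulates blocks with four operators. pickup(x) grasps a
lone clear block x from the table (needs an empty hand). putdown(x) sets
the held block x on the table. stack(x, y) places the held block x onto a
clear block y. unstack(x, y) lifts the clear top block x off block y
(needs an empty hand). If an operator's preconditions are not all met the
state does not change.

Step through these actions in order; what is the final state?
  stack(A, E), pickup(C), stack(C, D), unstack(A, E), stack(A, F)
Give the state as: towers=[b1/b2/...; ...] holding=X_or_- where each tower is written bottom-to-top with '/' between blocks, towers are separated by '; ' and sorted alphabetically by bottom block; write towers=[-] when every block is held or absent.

towers=[B/E; D/C; F/A] holding=-

step 1 (stack(A, E)): towers=[B/E/A; C; D; F] holding=-
step 2 (pickup(C)): towers=[B/E/A; D; F] holding=C
step 3 (stack(C, D)): towers=[B/E/A; D/C; F] holding=-
step 4 (unstack(A, E)): towers=[B/E; D/C; F] holding=A
step 5 (stack(A, F)): towers=[B/E; D/C; F/A] holding=-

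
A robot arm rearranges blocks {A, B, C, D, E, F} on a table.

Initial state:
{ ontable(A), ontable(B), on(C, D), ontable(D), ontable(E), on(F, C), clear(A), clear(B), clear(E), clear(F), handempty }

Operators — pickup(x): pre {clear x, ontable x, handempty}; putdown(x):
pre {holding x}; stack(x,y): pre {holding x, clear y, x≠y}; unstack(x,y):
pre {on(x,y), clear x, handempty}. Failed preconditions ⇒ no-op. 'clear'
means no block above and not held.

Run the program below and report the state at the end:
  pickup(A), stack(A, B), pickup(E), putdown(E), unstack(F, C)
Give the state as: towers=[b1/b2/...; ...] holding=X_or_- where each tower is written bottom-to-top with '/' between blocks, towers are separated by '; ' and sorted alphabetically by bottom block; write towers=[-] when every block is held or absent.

step 1 (pickup(A)): towers=[B; D/C/F; E] holding=A
step 2 (stack(A, B)): towers=[B/A; D/C/F; E] holding=-
step 3 (pickup(E)): towers=[B/A; D/C/F] holding=E
step 4 (putdown(E)): towers=[B/A; D/C/F; E] holding=-
step 5 (unstack(F, C)): towers=[B/A; D/C; E] holding=F

towers=[B/A; D/C; E] holding=F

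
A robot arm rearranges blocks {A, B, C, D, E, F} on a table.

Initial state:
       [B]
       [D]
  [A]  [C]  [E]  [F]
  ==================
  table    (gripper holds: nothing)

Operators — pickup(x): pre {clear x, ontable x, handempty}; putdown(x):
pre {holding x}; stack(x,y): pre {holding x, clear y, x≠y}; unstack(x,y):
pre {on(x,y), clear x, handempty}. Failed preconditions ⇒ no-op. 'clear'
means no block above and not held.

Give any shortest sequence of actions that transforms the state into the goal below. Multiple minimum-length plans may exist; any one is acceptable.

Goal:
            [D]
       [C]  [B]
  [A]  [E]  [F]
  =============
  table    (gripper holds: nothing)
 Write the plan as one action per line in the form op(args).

unstack(B, D)
stack(B, F)
unstack(D, C)
stack(D, B)
pickup(C)
stack(C, E)

step 1 (unstack(B, D)): towers=[A; C/D; E; F] holding=B
step 2 (stack(B, F)): towers=[A; C/D; E; F/B] holding=-
step 3 (unstack(D, C)): towers=[A; C; E; F/B] holding=D
step 4 (stack(D, B)): towers=[A; C; E; F/B/D] holding=-
step 5 (pickup(C)): towers=[A; E; F/B/D] holding=C
step 6 (stack(C, E)): towers=[A; E/C; F/B/D] holding=-
goal check: towers=[A; E/C; F/B/D] holding=- — reached (length 6, optimal by BFS)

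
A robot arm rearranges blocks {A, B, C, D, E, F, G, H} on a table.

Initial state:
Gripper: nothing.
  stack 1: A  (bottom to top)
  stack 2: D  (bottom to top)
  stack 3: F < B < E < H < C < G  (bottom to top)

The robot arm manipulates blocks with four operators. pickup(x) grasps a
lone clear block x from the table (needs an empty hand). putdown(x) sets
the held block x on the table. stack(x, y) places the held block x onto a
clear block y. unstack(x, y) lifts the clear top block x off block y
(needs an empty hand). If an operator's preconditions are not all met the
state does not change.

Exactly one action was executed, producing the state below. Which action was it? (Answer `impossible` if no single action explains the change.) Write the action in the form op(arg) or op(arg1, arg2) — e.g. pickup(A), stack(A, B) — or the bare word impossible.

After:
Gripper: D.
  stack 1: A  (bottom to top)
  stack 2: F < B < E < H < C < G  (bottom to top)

target: towers=[A; F/B/E/H/C/G] holding=D
     unstack(G, C) → towers=[A; D; F/B/E/H/C] holding=G
         pickup(A) → towers=[D; F/B/E/H/C/G] holding=A
         pickup(D) → towers=[A; F/B/E/H/C/G] holding=D  ← match

pickup(D)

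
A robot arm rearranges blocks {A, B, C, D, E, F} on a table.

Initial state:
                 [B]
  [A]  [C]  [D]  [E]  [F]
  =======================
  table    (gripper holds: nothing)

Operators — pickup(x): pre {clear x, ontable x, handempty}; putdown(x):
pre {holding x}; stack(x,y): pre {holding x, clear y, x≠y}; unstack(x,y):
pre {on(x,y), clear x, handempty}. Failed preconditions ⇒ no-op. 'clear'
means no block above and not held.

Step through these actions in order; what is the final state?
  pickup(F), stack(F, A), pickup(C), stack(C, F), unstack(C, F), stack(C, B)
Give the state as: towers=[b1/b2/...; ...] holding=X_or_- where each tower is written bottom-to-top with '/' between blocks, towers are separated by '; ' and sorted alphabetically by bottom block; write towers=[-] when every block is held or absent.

step 1 (pickup(F)): towers=[A; C; D; E/B] holding=F
step 2 (stack(F, A)): towers=[A/F; C; D; E/B] holding=-
step 3 (pickup(C)): towers=[A/F; D; E/B] holding=C
step 4 (stack(C, F)): towers=[A/F/C; D; E/B] holding=-
step 5 (unstack(C, F)): towers=[A/F; D; E/B] holding=C
step 6 (stack(C, B)): towers=[A/F; D; E/B/C] holding=-

towers=[A/F; D; E/B/C] holding=-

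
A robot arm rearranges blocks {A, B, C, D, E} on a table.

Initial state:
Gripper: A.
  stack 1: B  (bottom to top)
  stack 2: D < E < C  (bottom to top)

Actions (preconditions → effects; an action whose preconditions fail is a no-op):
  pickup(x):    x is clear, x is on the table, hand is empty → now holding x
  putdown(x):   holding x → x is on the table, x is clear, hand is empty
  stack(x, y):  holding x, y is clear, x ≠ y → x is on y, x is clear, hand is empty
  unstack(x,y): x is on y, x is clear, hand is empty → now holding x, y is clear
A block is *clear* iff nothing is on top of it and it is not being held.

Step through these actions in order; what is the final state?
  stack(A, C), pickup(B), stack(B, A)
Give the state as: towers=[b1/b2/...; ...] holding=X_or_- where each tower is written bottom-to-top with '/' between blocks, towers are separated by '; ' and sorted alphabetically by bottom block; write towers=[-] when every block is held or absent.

step 1 (stack(A, C)): towers=[B; D/E/C/A] holding=-
step 2 (pickup(B)): towers=[D/E/C/A] holding=B
step 3 (stack(B, A)): towers=[D/E/C/A/B] holding=-

towers=[D/E/C/A/B] holding=-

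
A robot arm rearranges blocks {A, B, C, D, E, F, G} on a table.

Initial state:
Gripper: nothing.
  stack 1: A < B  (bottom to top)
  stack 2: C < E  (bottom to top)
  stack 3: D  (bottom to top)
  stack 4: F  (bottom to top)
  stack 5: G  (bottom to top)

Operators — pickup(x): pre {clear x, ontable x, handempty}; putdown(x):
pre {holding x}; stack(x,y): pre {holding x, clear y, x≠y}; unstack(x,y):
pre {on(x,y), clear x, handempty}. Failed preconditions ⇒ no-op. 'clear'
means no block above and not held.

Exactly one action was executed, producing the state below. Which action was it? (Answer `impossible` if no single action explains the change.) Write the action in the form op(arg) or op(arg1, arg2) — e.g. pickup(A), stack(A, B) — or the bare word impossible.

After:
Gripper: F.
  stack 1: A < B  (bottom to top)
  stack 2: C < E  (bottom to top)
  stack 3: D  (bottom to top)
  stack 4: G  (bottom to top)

target: towers=[A/B; C/E; D; G] holding=F
     unstack(B, A) → towers=[A; C/E; D; F; G] holding=B
         pickup(F) → towers=[A/B; C/E; D; G] holding=F  ← match
         pickup(G) → towers=[A/B; C/E; D; F] holding=G
         pickup(D) → towers=[A/B; C/E; F; G] holding=D
     unstack(E, C) → towers=[A/B; C; D; F; G] holding=E

pickup(F)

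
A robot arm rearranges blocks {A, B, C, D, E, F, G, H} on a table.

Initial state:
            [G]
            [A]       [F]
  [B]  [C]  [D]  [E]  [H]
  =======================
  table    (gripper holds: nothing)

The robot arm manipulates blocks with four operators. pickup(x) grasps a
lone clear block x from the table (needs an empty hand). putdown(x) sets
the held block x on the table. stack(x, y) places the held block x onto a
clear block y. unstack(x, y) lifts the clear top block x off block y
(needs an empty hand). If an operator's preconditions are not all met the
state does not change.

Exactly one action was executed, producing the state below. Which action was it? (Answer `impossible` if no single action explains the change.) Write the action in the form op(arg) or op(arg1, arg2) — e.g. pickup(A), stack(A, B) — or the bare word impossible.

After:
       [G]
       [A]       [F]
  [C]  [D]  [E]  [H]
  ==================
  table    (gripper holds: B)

pickup(B)

target: towers=[C; D/A/G; E; H/F] holding=B
     unstack(G, A) → towers=[B; C; D/A; E; H/F] holding=G
         pickup(E) → towers=[B; C; D/A/G; H/F] holding=E
         pickup(B) → towers=[C; D/A/G; E; H/F] holding=B  ← match
     unstack(F, H) → towers=[B; C; D/A/G; E; H] holding=F
         pickup(C) → towers=[B; D/A/G; E; H/F] holding=C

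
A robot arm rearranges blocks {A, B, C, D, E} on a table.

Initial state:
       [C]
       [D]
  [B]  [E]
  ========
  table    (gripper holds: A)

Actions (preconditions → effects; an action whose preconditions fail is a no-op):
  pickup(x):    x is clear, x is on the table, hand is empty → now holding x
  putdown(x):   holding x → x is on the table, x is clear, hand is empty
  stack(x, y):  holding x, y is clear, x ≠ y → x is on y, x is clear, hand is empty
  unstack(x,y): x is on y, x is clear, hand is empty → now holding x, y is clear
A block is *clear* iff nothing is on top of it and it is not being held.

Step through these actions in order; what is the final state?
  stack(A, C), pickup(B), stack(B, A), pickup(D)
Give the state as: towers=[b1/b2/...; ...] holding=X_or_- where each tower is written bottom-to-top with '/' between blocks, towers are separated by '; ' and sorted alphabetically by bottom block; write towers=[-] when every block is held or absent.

step 1 (stack(A, C)): towers=[B; E/D/C/A] holding=-
step 2 (pickup(B)): towers=[E/D/C/A] holding=B
step 3 (stack(B, A)): towers=[E/D/C/A/B] holding=-
step 4 (pickup(D)) [no-op]: towers=[E/D/C/A/B] holding=-

towers=[E/D/C/A/B] holding=-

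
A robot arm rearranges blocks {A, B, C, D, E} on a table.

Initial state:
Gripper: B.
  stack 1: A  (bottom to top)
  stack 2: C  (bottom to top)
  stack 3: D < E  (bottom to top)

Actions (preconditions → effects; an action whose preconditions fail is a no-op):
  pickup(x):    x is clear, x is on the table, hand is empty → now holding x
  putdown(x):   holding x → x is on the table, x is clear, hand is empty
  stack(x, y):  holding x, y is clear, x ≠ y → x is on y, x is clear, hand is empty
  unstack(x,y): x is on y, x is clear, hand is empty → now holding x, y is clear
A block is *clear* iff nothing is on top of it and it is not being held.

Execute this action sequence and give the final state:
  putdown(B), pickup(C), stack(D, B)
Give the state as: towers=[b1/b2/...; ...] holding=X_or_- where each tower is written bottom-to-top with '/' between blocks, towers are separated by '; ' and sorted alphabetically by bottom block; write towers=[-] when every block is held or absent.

step 1 (putdown(B)): towers=[A; B; C; D/E] holding=-
step 2 (pickup(C)): towers=[A; B; D/E] holding=C
step 3 (stack(D, B)) [no-op]: towers=[A; B; D/E] holding=C

towers=[A; B; D/E] holding=C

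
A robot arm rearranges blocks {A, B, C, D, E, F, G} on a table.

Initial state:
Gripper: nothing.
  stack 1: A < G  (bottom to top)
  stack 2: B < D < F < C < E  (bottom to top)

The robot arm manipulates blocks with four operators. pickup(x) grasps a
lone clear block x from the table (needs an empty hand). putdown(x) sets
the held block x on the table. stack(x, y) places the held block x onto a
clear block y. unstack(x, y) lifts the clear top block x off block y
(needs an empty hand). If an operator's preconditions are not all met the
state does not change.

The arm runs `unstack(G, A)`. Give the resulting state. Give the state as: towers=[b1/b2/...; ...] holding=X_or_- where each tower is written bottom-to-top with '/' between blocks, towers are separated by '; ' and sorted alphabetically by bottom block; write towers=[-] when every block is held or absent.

before: towers=[A/G; B/D/F/C/E] holding=-
pre[unstack(G, A)]: on(G,A) ok, clear(G) ok, handempty ok
all met → apply unstack(G, A)
after:  towers=[A; B/D/F/C/E] holding=G

towers=[A; B/D/F/C/E] holding=G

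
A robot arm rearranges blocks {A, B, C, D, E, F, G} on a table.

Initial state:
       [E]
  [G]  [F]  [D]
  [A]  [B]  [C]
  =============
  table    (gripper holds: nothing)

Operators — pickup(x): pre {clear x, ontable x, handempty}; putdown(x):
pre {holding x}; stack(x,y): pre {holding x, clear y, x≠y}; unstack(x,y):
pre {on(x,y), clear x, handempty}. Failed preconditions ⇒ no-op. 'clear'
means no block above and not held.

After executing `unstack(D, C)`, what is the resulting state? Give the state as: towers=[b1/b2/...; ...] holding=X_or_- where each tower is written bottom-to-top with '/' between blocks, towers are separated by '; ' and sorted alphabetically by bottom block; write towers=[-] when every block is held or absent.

towers=[A/G; B/F/E; C] holding=D

before: towers=[A/G; B/F/E; C/D] holding=-
pre[unstack(D, C)]: on(D,C) ok, clear(D) ok, handempty ok
all met → apply unstack(D, C)
after:  towers=[A/G; B/F/E; C] holding=D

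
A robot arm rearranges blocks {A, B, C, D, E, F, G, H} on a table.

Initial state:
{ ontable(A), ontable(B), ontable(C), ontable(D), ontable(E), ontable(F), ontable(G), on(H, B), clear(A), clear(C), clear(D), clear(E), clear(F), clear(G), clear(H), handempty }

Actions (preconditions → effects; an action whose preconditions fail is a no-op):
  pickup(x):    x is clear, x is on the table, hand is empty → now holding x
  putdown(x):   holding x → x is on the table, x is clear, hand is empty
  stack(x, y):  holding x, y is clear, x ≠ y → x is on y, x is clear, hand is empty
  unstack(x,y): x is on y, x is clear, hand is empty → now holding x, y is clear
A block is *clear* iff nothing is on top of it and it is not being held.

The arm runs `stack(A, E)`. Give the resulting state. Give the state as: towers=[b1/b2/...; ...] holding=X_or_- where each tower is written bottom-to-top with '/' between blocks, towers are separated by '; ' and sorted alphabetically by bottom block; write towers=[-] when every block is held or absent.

before: towers=[A; B/H; C; D; E; F; G] holding=-
pre[stack(A, E)]: holding(A) ✗, clear(E) ✓, A≠E ✓
holding(A) unmet → stack(A, E) is a no-op
after:  towers=[A; B/H; C; D; E; F; G] holding=-

towers=[A; B/H; C; D; E; F; G] holding=-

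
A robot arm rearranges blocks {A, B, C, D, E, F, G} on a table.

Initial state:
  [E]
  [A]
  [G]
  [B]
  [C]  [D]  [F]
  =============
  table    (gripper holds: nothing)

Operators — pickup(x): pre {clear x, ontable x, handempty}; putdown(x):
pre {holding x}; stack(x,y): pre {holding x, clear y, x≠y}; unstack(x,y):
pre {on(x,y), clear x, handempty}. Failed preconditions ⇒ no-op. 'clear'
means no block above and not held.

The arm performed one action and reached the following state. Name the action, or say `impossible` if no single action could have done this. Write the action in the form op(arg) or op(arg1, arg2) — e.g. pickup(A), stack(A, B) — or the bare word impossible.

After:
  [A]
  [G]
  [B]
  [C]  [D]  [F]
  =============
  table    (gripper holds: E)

unstack(E, A)

target: towers=[C/B/G/A; D; F] holding=E
         pickup(F) → towers=[C/B/G/A/E; D] holding=F
         pickup(D) → towers=[C/B/G/A/E; F] holding=D
     unstack(E, A) → towers=[C/B/G/A; D; F] holding=E  ← match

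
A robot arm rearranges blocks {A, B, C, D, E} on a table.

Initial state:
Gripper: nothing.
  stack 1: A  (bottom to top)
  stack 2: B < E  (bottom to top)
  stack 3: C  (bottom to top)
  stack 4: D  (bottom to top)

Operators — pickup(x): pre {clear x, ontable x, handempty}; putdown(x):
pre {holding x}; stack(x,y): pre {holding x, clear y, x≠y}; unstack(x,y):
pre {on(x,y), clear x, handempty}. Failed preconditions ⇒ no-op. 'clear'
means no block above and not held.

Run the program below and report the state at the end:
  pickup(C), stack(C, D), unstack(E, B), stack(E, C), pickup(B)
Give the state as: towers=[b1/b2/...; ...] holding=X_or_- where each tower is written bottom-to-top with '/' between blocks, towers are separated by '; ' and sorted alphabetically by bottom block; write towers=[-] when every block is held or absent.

towers=[A; D/C/E] holding=B

step 1 (pickup(C)): towers=[A; B/E; D] holding=C
step 2 (stack(C, D)): towers=[A; B/E; D/C] holding=-
step 3 (unstack(E, B)): towers=[A; B; D/C] holding=E
step 4 (stack(E, C)): towers=[A; B; D/C/E] holding=-
step 5 (pickup(B)): towers=[A; D/C/E] holding=B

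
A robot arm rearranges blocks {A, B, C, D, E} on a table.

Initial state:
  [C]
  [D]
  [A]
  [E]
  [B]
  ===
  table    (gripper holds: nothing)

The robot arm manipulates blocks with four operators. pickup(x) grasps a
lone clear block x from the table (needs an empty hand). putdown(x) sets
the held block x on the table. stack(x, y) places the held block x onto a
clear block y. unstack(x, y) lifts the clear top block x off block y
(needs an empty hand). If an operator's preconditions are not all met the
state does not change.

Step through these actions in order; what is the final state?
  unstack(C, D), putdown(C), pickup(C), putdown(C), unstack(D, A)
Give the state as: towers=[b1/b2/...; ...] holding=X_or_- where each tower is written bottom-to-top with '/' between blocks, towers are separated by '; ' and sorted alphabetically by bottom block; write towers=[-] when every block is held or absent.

towers=[B/E/A; C] holding=D

step 1 (unstack(C, D)): towers=[B/E/A/D] holding=C
step 2 (putdown(C)): towers=[B/E/A/D; C] holding=-
step 3 (pickup(C)): towers=[B/E/A/D] holding=C
step 4 (putdown(C)): towers=[B/E/A/D; C] holding=-
step 5 (unstack(D, A)): towers=[B/E/A; C] holding=D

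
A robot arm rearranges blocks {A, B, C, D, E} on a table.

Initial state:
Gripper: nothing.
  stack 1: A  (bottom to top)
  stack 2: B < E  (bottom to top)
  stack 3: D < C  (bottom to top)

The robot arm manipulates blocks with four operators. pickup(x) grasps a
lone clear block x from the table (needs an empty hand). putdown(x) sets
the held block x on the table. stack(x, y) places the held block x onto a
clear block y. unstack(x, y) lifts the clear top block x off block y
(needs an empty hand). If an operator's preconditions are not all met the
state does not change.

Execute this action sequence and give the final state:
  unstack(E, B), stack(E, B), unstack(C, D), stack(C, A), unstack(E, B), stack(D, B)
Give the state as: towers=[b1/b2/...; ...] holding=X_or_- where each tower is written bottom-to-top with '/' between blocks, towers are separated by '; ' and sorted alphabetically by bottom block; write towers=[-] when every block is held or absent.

towers=[A/C; B; D] holding=E

step 1 (unstack(E, B)): towers=[A; B; D/C] holding=E
step 2 (stack(E, B)): towers=[A; B/E; D/C] holding=-
step 3 (unstack(C, D)): towers=[A; B/E; D] holding=C
step 4 (stack(C, A)): towers=[A/C; B/E; D] holding=-
step 5 (unstack(E, B)): towers=[A/C; B; D] holding=E
step 6 (stack(D, B)) [no-op]: towers=[A/C; B; D] holding=E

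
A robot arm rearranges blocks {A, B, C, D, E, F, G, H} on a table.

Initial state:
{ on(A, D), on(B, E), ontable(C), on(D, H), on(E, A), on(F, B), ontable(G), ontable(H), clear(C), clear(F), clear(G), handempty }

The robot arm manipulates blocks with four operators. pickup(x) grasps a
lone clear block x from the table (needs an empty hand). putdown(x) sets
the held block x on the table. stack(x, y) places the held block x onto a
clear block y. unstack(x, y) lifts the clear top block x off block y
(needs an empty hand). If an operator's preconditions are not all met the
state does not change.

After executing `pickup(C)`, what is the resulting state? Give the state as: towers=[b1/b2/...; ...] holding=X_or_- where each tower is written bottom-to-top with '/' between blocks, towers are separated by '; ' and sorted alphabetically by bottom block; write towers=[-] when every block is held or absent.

towers=[G; H/D/A/E/B/F] holding=C

before: towers=[C; G; H/D/A/E/B/F] holding=-
pre[pickup(C)]: clear(C) yes, ontable(C) yes, handempty yes
all met → apply pickup(C)
after:  towers=[G; H/D/A/E/B/F] holding=C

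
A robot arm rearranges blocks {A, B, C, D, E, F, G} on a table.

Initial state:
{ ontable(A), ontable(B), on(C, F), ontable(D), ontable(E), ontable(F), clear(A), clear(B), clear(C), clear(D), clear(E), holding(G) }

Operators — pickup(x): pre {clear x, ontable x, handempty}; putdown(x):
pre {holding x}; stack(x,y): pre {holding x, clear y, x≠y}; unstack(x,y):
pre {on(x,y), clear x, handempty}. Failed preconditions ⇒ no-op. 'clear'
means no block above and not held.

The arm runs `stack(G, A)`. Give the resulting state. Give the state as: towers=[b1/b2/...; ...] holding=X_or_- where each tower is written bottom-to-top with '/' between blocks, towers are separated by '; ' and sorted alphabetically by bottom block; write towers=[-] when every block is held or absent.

towers=[A/G; B; D; E; F/C] holding=-

before: towers=[A; B; D; E; F/C] holding=G
pre[stack(G, A)]: holding(G) ok, clear(A) ok, G≠A ok
all met → apply stack(G, A)
after:  towers=[A/G; B; D; E; F/C] holding=-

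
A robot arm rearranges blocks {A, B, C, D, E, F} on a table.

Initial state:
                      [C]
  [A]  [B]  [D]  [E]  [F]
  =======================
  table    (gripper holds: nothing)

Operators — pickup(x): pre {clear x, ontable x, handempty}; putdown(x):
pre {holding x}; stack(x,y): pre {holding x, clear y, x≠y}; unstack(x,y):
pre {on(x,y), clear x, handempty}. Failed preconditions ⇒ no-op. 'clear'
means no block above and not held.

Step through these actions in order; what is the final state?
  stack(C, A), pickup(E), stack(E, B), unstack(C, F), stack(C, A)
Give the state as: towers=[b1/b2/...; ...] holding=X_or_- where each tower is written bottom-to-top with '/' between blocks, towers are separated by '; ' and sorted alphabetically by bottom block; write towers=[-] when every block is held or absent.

step 1 (stack(C, A)) [no-op]: towers=[A; B; D; E; F/C] holding=-
step 2 (pickup(E)): towers=[A; B; D; F/C] holding=E
step 3 (stack(E, B)): towers=[A; B/E; D; F/C] holding=-
step 4 (unstack(C, F)): towers=[A; B/E; D; F] holding=C
step 5 (stack(C, A)): towers=[A/C; B/E; D; F] holding=-

towers=[A/C; B/E; D; F] holding=-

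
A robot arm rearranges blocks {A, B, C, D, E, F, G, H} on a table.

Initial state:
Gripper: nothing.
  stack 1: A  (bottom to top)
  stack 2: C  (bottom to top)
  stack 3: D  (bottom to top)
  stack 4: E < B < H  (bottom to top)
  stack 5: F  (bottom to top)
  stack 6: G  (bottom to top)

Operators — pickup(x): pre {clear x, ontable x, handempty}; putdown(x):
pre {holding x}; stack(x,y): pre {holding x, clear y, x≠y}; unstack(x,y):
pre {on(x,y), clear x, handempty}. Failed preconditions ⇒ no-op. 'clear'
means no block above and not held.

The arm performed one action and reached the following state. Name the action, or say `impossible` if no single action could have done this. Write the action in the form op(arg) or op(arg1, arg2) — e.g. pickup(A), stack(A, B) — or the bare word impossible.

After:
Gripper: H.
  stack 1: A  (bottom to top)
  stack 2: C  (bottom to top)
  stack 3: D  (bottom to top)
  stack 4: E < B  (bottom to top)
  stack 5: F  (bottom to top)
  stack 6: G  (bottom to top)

target: towers=[A; C; D; E/B; F; G] holding=H
         pickup(G) → towers=[A; C; D; E/B/H; F] holding=G
         pickup(A) → towers=[C; D; E/B/H; F; G] holding=A
     unstack(H, B) → towers=[A; C; D; E/B; F; G] holding=H  ← match
         pickup(F) → towers=[A; C; D; E/B/H; G] holding=F
         pickup(D) → towers=[A; C; E/B/H; F; G] holding=D
         pickup(C) → towers=[A; D; E/B/H; F; G] holding=C

unstack(H, B)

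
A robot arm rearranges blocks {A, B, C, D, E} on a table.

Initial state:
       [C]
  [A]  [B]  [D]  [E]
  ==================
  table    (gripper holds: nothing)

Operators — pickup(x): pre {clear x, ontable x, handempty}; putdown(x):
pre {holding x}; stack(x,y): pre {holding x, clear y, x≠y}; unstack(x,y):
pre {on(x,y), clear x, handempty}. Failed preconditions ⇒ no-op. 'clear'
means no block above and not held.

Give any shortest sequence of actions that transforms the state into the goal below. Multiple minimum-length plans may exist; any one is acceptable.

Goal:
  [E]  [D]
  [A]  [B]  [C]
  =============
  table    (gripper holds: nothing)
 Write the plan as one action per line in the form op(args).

pickup(E)
stack(E, A)
unstack(C, B)
putdown(C)
pickup(D)
stack(D, B)

step 1 (pickup(E)): towers=[A; B/C; D] holding=E
step 2 (stack(E, A)): towers=[A/E; B/C; D] holding=-
step 3 (unstack(C, B)): towers=[A/E; B; D] holding=C
step 4 (putdown(C)): towers=[A/E; B; C; D] holding=-
step 5 (pickup(D)): towers=[A/E; B; C] holding=D
step 6 (stack(D, B)): towers=[A/E; B/D; C] holding=-
goal check: towers=[A/E; B/D; C] holding=- — reached (length 6, optimal by BFS)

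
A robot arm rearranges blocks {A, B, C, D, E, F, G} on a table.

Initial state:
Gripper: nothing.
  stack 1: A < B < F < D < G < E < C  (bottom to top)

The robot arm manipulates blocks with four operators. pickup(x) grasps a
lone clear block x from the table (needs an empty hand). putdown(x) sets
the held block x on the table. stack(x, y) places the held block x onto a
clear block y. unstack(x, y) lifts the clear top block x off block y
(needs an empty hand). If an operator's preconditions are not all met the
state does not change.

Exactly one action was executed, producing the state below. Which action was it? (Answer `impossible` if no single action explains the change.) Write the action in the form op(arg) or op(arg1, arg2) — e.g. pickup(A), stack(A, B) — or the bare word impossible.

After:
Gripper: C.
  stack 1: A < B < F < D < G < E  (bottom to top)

target: towers=[A/B/F/D/G/E] holding=C
     unstack(C, E) → towers=[A/B/F/D/G/E] holding=C  ← match

unstack(C, E)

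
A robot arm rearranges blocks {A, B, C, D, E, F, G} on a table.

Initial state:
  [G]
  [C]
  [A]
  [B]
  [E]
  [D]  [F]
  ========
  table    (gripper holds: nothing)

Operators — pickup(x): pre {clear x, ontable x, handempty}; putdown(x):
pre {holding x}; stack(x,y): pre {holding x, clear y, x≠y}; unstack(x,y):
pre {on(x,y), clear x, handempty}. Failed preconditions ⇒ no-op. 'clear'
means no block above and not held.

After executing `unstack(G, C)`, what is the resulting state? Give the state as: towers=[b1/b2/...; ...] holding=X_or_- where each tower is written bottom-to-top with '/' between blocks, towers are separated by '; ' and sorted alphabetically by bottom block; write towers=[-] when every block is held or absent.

before: towers=[D/E/B/A/C/G; F] holding=-
pre[unstack(G, C)]: on(G,C) yes, clear(G) yes, handempty yes
all met → apply unstack(G, C)
after:  towers=[D/E/B/A/C; F] holding=G

towers=[D/E/B/A/C; F] holding=G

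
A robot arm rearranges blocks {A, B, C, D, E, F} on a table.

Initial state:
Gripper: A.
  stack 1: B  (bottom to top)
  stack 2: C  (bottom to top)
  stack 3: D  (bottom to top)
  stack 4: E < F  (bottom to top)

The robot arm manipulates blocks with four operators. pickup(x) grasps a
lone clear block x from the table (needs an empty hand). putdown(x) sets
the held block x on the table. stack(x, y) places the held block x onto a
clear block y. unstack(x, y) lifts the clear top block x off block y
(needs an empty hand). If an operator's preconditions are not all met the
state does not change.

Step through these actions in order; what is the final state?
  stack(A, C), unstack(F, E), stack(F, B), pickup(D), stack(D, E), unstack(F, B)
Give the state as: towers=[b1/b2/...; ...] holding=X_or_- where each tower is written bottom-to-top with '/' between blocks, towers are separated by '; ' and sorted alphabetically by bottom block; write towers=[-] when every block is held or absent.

towers=[B; C/A; E/D] holding=F

step 1 (stack(A, C)): towers=[B; C/A; D; E/F] holding=-
step 2 (unstack(F, E)): towers=[B; C/A; D; E] holding=F
step 3 (stack(F, B)): towers=[B/F; C/A; D; E] holding=-
step 4 (pickup(D)): towers=[B/F; C/A; E] holding=D
step 5 (stack(D, E)): towers=[B/F; C/A; E/D] holding=-
step 6 (unstack(F, B)): towers=[B; C/A; E/D] holding=F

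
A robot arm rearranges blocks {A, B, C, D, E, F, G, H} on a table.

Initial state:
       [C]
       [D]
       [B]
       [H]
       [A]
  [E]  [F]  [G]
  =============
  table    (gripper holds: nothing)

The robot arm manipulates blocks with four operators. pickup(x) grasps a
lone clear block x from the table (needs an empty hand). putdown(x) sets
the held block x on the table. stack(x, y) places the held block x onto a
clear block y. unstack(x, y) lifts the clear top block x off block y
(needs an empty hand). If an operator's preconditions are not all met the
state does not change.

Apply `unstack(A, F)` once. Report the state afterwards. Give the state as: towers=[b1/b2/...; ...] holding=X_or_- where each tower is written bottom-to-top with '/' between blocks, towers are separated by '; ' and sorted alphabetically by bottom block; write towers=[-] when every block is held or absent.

before: towers=[E; F/A/H/B/D/C; G] holding=-
pre[unstack(A, F)]: on(A,F) ✓, clear(A) ✗, handempty ✓
clear(A) unmet → unstack(A, F) is a no-op
after:  towers=[E; F/A/H/B/D/C; G] holding=-

towers=[E; F/A/H/B/D/C; G] holding=-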